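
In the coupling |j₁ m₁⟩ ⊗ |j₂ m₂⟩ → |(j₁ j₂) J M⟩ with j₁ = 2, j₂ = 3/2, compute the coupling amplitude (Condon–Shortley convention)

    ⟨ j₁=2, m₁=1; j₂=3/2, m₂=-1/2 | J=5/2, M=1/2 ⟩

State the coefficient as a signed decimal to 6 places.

+0.597614  (= +√(5/14))

triangle: 1!*3!*2!/7! = 12/5040
(j±m)!: 3!*1!*1!*2!*3!*2! = 144
prefactor² = (2J+1)*Δ*N² = 72/35
  k=0: +1/(0!*1!*1!*1!*2!*1!) = 1/2
  k=1: −1/(1!*0!*0!*0!*3!*2!) = -1/12
Σ = 5/12  ⇒  CG² = 72/35*5/12² = 5/14
CG = +√(5/14) = +0.597614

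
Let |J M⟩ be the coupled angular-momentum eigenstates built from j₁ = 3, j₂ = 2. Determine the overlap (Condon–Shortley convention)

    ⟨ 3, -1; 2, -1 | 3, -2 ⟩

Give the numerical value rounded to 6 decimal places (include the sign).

-0.500000  (= −√(1/4))

triangle: 2!*4!*2!/9! = 96/362880
(j±m)!: 2!*4!*1!*3!*1!*5! = 34560
prefactor² = (2J+1)*Δ*N² = 64
  k=0: +1/(0!*2!*4!*1!*0!*1!) = 1/48
  k=1: −1/(1!*1!*3!*0!*1!*2!) = -1/12
Σ = -1/16  ⇒  CG² = 64*(-1/16)² = 1/4
CG = −√(1/4) = -0.500000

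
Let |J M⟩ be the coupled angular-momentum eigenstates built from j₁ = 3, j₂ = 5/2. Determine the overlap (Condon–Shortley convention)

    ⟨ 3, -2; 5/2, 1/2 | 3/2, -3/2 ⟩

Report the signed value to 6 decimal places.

√[4·4!2!1!/8! · 1!5!3!2!0!3!] = √(288/7)
  +(−1)^3/∏(3,1,2,0,0,1)! = -1/12  (running -1/12)
⟨..|..⟩ = √(288/7)·(-1/12) = -0.534522

-0.534522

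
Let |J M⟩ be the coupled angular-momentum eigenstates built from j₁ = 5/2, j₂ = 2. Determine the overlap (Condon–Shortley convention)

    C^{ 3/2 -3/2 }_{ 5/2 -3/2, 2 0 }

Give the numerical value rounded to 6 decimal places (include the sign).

√[4·3!2!1!/7! · 1!4!2!2!0!3!] = √(192/35)
  +(−1)^2/∏(2,1,2,0,0,1)! = 1/4  (running 1/4)
⟨..|..⟩ = √(192/35)·(1/4) = +0.585540

+0.585540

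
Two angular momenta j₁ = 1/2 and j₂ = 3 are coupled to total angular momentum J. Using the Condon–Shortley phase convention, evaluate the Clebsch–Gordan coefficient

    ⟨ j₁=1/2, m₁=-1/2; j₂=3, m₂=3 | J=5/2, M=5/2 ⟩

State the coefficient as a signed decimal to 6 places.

triangle: 1!×0!×5!/7! = 120/5040
(j±m)!: 0!×1!×6!×0!×5!×0! = 86400
prefactor² = (2J+1)×Δ×N² = 86400/7
  k=1: −1/(1!×0!×0!×5!×0!×0!) = -1/120
Σ = -1/120  ⇒  CG² = 86400/7×(-1/120)² = 6/7
CG = −√(6/7) = -0.925820

-0.925820  (= −√(6/7))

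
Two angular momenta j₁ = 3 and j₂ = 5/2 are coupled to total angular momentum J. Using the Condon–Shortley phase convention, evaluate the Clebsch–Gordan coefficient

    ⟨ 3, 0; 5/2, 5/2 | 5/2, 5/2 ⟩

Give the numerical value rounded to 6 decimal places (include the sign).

j₁+j₂−J=3  J+j₁−j₂=3  J−j₁+j₂=2  j₁+j₂+J+1=9
(j₁±m₁, j₂±m₂, J±M) = (3,3,5,0,5,0)
P² = 4320/7
sum k=3..3:
  [3] −1/72 = -1/72
S = -1/72
C² = P²·S² = 5/42 ; C = -0.345033

-0.345033  (= −√(5/42))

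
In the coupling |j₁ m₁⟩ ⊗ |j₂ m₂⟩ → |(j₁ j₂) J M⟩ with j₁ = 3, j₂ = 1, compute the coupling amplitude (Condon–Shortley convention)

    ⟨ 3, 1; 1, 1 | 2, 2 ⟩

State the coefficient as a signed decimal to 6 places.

+0.218218  (= +√(1/21))

j₁+j₂−J=2  J+j₁−j₂=4  J−j₁+j₂=0  j₁+j₂+J+1=7
(j₁±m₁, j₂±m₂, J±M) = (4,2,2,0,4,0)
P² = 768/7
sum k=2..2:
  [2] +1/48 = 1/48
S = 1/48
C² = P²·S² = 1/21 ; C = +0.218218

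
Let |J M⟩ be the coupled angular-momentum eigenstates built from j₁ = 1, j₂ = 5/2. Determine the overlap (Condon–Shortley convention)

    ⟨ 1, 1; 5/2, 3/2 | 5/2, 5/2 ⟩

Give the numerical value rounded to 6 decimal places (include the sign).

j₁+j₂−J=1  J+j₁−j₂=1  J−j₁+j₂=4  j₁+j₂+J+1=7
(j₁±m₁, j₂±m₂, J±M) = (2,0,4,1,5,0)
P² = 1152/7
sum k=0..0:
  [0] +1/24 = 1/24
S = 1/24
C² = P²·S² = 2/7 ; C = +0.534522

+0.534522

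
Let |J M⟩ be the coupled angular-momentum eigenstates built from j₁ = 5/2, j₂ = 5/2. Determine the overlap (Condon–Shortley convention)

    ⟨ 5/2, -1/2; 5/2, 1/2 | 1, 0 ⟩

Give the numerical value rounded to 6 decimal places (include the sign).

triangle: 4!×1!×1!/7! = 24/5040
(j±m)!: 2!×3!×3!×2!×1!×1! = 144
prefactor² = (2J+1)×Δ×N² = 72/35
  k=2: +1/(2!×2!×1!×1!×0!×0!) = 1/4
  k=3: −1/(3!×1!×0!×0!×1!×1!) = -1/6
Σ = 1/12  ⇒  CG² = 72/35×1/12² = 1/70
CG = +√(1/70) = +0.119523

+√(1/70) = +0.119523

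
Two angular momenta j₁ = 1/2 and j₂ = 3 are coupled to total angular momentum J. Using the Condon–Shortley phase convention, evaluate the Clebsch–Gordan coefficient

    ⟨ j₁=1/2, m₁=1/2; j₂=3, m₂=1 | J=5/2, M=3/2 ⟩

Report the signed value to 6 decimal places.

triangle: 1!*0!*5!/7! = 120/5040
(j±m)!: 1!*0!*4!*2!*4!*1! = 1152
prefactor² = (2J+1)*Δ*N² = 1152/7
  k=0: +1/(0!*1!*0!*4!*0!*1!) = 1/24
Σ = 1/24  ⇒  CG² = 1152/7*1/24² = 2/7
CG = +√(2/7) = +0.534522

+0.534522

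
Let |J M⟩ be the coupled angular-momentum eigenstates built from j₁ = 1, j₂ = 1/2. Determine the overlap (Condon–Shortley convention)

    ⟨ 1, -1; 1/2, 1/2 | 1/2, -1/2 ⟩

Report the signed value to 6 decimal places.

−√(2/3) = -0.816497

√[2·1!1!0!/3! · 0!2!1!0!0!1!] = √(2/3)
  +(−1)^1/∏(1,0,1,0,0,0)! = -1  (running -1)
⟨..|..⟩ = √(2/3)·(-1) = -0.816497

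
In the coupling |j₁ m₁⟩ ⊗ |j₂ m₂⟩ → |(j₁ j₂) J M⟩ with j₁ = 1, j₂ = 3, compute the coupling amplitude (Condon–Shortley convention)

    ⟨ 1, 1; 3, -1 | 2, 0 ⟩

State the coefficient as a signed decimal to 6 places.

+√(2/7) ≈ +0.534522

triangle: 2!*0!*4!/7! = 48/5040
(j±m)!: 2!*0!*2!*4!*2!*2! = 384
prefactor² = (2J+1)*Δ*N² = 128/7
  k=0: +1/(0!*2!*0!*2!*0!*2!) = 1/8
Σ = 1/8  ⇒  CG² = 128/7*1/8² = 2/7
CG = +√(2/7) = +0.534522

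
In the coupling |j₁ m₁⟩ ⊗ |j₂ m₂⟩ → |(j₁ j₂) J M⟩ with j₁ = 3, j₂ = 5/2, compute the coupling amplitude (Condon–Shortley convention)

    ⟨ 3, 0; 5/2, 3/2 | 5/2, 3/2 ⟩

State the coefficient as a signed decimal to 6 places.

+0.483046

triangle: 3!·3!·2!/9! = 72/362880
(j±m)!: 3!·3!·4!·1!·4!·1! = 20736
prefactor² = (2J+1)·Δ·N² = 864/35
  k=2: +1/(2!·1!·1!·2!·2!·0!) = 1/8
  k=3: −1/(3!·0!·0!·1!·3!·1!) = -1/36
Σ = 7/72  ⇒  CG² = 864/35·7/72² = 7/30
CG = +√(7/30) = +0.483046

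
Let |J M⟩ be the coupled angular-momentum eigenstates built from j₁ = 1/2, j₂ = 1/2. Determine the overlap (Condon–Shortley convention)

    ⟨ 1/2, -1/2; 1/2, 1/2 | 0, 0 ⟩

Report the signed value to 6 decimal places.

−√(1/2) ≈ -0.707107

triangle: 1!·0!·0!/2! = 1/2
(j±m)!: 0!·1!·1!·0!·0!·0! = 1
prefactor² = (2J+1)·Δ·N² = 1/2
  k=1: −1/(1!·0!·0!·0!·0!·0!) = -1
Σ = -1  ⇒  CG² = 1/2·(-1)² = 1/2
CG = −√(1/2) = -0.707107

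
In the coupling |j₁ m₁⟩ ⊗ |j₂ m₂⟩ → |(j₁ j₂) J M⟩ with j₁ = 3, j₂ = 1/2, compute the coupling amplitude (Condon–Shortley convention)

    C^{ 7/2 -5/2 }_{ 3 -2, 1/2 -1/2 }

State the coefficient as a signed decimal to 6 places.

j₁+j₂−J=0  J+j₁−j₂=6  J−j₁+j₂=1  j₁+j₂+J+1=8
(j₁±m₁, j₂±m₂, J±M) = (1,5,0,1,1,6)
P² = 86400/7
sum k=0..0:
  [0] +1/120 = 1/120
S = 1/120
C² = P²·S² = 6/7 ; C = +0.925820

+√(6/7) = +0.925820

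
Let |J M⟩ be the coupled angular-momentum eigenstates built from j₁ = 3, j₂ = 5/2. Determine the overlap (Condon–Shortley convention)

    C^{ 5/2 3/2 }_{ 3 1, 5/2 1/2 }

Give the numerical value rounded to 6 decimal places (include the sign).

−√(1/35) ≈ -0.169031

j₁+j₂−J=3  J+j₁−j₂=3  J−j₁+j₂=2  j₁+j₂+J+1=9
(j₁±m₁, j₂±m₂, J±M) = (4,2,3,2,4,1)
P² = 576/35
sum k=1..2:
  [1] −1/8 = -1/8
  [2] +1/12 = 1/12
S = -1/24
C² = P²·S² = 1/35 ; C = -0.169031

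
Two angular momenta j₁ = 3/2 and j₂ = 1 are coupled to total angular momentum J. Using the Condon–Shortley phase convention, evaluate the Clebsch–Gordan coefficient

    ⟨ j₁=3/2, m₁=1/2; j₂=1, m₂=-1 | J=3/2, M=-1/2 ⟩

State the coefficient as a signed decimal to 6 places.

+√(8/15) = +0.730297

j₁+j₂−J=1  J+j₁−j₂=2  J−j₁+j₂=1  j₁+j₂+J+1=5
(j₁±m₁, j₂±m₂, J±M) = (2,1,0,2,1,2)
P² = 8/15
sum k=0..0:
  [0] +1/1 = 1
S = 1
C² = P²·S² = 8/15 ; C = +0.730297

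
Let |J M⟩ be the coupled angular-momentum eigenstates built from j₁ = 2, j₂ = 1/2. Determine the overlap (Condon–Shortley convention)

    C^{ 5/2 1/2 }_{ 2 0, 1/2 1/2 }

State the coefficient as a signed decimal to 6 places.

j₁+j₂−J=0  J+j₁−j₂=4  J−j₁+j₂=1  j₁+j₂+J+1=6
(j₁±m₁, j₂±m₂, J±M) = (2,2,1,0,3,2)
P² = 48/5
sum k=0..0:
  [0] +1/4 = 1/4
S = 1/4
C² = P²·S² = 3/5 ; C = +0.774597

+0.774597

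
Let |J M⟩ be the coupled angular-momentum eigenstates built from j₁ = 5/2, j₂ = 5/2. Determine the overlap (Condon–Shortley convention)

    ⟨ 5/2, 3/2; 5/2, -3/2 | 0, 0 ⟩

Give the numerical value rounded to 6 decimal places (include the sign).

−√(1/6) = -0.408248

j₁+j₂−J=5  J+j₁−j₂=0  J−j₁+j₂=0  j₁+j₂+J+1=6
(j₁±m₁, j₂±m₂, J±M) = (4,1,1,4,0,0)
P² = 96
sum k=1..1:
  [1] −1/24 = -1/24
S = -1/24
C² = P²·S² = 1/6 ; C = -0.408248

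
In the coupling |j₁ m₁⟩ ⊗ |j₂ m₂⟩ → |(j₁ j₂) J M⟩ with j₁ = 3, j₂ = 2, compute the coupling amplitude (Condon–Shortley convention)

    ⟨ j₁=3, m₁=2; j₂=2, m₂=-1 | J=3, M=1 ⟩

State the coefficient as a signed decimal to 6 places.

+0.500000

√[7·2!4!2!/9! · 5!1!1!3!4!2!] = √(64)
  +(−1)^0/∏(0,2,1,1,3,1)! = 1/12  (running 1/12)
  +(−1)^1/∏(1,1,0,0,4,2)! = -1/48  (running 1/16)
⟨..|..⟩ = √(64)·(1/16) = +0.500000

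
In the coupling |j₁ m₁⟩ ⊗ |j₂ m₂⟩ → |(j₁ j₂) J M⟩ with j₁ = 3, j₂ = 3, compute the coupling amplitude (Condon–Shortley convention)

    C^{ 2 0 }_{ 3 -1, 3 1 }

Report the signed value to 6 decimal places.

triangle: 4!×2!×2!/9! = 96/362880
(j±m)!: 2!×4!×4!×2!×2!×2! = 9216
prefactor² = (2J+1)×Δ×N² = 256/21
  k=2: +1/(2!×2!×2!×2!×0!×0!) = 1/16
  k=3: −1/(3!×1!×1!×1!×1!×1!) = -1/6
  k=4: +1/(4!×0!×0!×0!×2!×2!) = 1/96
Σ = -3/32  ⇒  CG² = 256/21×(-3/32)² = 3/28
CG = −√(3/28) = -0.327327

−√(3/28) ≈ -0.327327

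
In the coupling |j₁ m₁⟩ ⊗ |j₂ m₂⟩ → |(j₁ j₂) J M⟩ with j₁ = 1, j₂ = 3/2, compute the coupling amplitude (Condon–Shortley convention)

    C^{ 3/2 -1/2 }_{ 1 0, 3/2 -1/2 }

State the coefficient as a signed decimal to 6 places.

+0.258199

j₁+j₂−J=1  J+j₁−j₂=1  J−j₁+j₂=2  j₁+j₂+J+1=5
(j₁±m₁, j₂±m₂, J±M) = (1,1,1,2,1,2)
P² = 4/15
sum k=0..1:
  [0] +1/1 = 1
  [1] −1/2 = -1/2
S = 1/2
C² = P²·S² = 1/15 ; C = +0.258199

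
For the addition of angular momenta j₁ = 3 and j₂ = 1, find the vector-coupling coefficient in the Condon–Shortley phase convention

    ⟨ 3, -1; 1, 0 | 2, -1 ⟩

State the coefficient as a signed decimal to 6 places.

-0.617213

j₁+j₂−J=2  J+j₁−j₂=4  J−j₁+j₂=0  j₁+j₂+J+1=7
(j₁±m₁, j₂±m₂, J±M) = (2,4,1,1,1,3)
P² = 96/7
sum k=1..1:
  [1] −1/6 = -1/6
S = -1/6
C² = P²·S² = 8/21 ; C = -0.617213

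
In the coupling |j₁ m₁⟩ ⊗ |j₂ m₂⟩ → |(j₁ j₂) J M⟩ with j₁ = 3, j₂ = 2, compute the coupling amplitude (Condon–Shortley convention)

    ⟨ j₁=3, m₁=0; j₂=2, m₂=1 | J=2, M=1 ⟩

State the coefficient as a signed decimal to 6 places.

j₁+j₂−J=3  J+j₁−j₂=3  J−j₁+j₂=1  j₁+j₂+J+1=8
(j₁±m₁, j₂±m₂, J±M) = (3,3,3,1,3,1)
P² = 81/14
sum k=2..3:
  [2] +1/4 = 1/4
  [3] −1/36 = -1/36
S = 2/9
C² = P²·S² = 2/7 ; C = +0.534522

+0.534522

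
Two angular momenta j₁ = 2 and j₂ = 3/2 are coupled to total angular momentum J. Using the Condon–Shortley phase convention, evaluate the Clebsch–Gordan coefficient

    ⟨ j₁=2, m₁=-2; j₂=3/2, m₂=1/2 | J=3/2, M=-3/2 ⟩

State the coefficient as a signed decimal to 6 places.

+0.632456

√[4·2!2!1!/6! · 0!4!2!1!0!3!] = √(32/5)
  +(−1)^2/∏(2,0,2,0,0,1)! = 1/4  (running 1/4)
⟨..|..⟩ = √(32/5)·(1/4) = +0.632456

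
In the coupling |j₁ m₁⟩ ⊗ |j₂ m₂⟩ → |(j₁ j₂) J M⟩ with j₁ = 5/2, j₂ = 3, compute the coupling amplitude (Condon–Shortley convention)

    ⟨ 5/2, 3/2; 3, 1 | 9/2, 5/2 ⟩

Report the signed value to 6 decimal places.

j₁+j₂−J=1  J+j₁−j₂=4  J−j₁+j₂=5  j₁+j₂+J+1=11
(j₁±m₁, j₂±m₂, J±M) = (4,1,4,2,7,2)
P² = 92160/11
sum k=0..1:
  [0] +1/144 = 1/144
  [1] −1/288 = -1/288
S = 1/288
C² = P²·S² = 10/99 ; C = +0.317821

+√(10/99) ≈ +0.317821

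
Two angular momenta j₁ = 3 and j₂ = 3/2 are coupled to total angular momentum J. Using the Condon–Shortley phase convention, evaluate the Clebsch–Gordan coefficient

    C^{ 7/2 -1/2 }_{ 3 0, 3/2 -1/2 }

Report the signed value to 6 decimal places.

√[8·1!5!2!/9! · 3!3!1!2!3!4!] = √(384/7)
  +(−1)^0/∏(0,1,3,1,2,1)! = 1/12  (running 1/12)
  +(−1)^1/∏(1,0,2,0,3,2)! = -1/24  (running 1/24)
⟨..|..⟩ = √(384/7)·(1/24) = +0.308607

+√(2/21) = +0.308607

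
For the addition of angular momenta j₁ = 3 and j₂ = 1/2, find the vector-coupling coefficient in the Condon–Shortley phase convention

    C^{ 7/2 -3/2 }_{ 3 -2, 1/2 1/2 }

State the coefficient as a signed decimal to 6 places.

+0.534522  (= +√(2/7))

triangle: 0!×6!×1!/8! = 720/40320
(j±m)!: 1!×5!×1!×0!×2!×5! = 28800
prefactor² = (2J+1)×Δ×N² = 28800/7
  k=0: +1/(0!×0!×5!×1!×1!×0!) = 1/120
Σ = 1/120  ⇒  CG² = 28800/7×1/120² = 2/7
CG = +√(2/7) = +0.534522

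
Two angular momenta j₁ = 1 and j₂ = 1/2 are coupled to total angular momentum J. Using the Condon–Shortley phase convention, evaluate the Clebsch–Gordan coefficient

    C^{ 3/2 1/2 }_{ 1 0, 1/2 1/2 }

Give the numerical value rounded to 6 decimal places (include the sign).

√[4·0!2!1!/4! · 1!1!1!0!2!1!] = √(2/3)
  +(−1)^0/∏(0,0,1,1,1,0)! = 1  (running 1)
⟨..|..⟩ = √(2/3)·(1) = +0.816497

+√(2/3) = +0.816497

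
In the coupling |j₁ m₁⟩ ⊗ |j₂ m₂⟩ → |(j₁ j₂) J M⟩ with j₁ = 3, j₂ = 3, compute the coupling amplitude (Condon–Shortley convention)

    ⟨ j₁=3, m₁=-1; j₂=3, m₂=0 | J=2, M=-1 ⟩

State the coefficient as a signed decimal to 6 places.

j₁+j₂−J=4  J+j₁−j₂=2  J−j₁+j₂=2  j₁+j₂+J+1=9
(j₁±m₁, j₂±m₂, J±M) = (2,4,3,3,1,3)
P² = 96/7
sum k=2..3:
  [2] +1/8 = 1/8
  [3] −1/12 = -1/12
S = 1/24
C² = P²·S² = 1/42 ; C = +0.154303

+0.154303  (= +√(1/42))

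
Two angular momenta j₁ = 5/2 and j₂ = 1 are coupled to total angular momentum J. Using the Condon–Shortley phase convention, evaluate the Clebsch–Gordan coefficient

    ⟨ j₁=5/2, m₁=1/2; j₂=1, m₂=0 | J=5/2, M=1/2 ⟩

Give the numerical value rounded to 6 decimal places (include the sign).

j₁+j₂−J=1  J+j₁−j₂=4  J−j₁+j₂=1  j₁+j₂+J+1=7
(j₁±m₁, j₂±m₂, J±M) = (3,2,1,1,3,2)
P² = 144/35
sum k=0..1:
  [0] +1/4 = 1/4
  [1] −1/6 = -1/6
S = 1/12
C² = P²·S² = 1/35 ; C = +0.169031

+0.169031  (= +√(1/35))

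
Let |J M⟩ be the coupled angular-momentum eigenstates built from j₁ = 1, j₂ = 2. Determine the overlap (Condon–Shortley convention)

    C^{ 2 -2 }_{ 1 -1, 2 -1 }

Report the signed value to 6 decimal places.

√[5·1!1!3!/6! · 0!2!1!3!0!4!] = √(12)
  +(−1)^1/∏(1,0,1,0,0,3)! = -1/6  (running -1/6)
⟨..|..⟩ = √(12)·(-1/6) = -0.577350

−√(1/3) ≈ -0.577350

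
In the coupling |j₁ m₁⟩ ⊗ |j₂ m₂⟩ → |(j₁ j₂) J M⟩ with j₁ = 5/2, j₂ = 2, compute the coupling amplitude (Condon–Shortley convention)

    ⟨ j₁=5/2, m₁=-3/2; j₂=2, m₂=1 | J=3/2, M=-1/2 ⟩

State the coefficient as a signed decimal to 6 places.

+0.138013

triangle: 3!·2!·1!/7! = 12/5040
(j±m)!: 1!·4!·3!·1!·1!·2! = 288
prefactor² = (2J+1)·Δ·N² = 96/35
  k=2: +1/(2!·1!·2!·1!·0!·0!) = 1/4
  k=3: −1/(3!·0!·1!·0!·1!·1!) = -1/6
Σ = 1/12  ⇒  CG² = 96/35·1/12² = 2/105
CG = +√(2/105) = +0.138013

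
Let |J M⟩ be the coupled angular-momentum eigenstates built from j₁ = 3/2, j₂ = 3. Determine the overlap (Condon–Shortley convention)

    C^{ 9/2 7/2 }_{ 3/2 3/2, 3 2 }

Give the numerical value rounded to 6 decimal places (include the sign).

triangle: 0!·3!·6!/10! = 4320/3628800
(j±m)!: 3!·0!·5!·1!·8!·1! = 29030400
prefactor² = (2J+1)·Δ·N² = 345600
  k=0: +1/(0!·0!·0!·5!·3!·1!) = 1/720
Σ = 1/720  ⇒  CG² = 345600·1/720² = 2/3
CG = +√(2/3) = +0.816497

+0.816497  (= +√(2/3))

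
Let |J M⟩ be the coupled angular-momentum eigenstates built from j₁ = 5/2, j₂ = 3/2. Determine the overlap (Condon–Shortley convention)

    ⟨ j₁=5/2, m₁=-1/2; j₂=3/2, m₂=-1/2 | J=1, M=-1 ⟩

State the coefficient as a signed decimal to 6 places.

-0.387298

√[3·3!2!0!/6! · 2!3!1!2!0!2!] = √(12/5)
  +(−1)^1/∏(1,2,2,0,0,0)! = -1/4  (running -1/4)
⟨..|..⟩ = √(12/5)·(-1/4) = -0.387298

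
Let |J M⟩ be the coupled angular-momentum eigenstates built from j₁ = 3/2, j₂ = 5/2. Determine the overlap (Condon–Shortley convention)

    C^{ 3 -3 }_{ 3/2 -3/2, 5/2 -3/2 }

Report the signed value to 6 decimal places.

j₁+j₂−J=1  J+j₁−j₂=2  J−j₁+j₂=4  j₁+j₂+J+1=8
(j₁±m₁, j₂±m₂, J±M) = (0,3,1,4,0,6)
P² = 864
sum k=1..1:
  [1] −1/48 = -1/48
S = -1/48
C² = P²·S² = 3/8 ; C = -0.612372

−√(3/8) ≈ -0.612372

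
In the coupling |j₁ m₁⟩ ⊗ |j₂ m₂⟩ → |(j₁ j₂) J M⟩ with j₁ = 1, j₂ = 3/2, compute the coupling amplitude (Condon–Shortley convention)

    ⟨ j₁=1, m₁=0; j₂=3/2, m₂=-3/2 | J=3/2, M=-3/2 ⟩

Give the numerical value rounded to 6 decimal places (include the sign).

+0.774597  (= +√(3/5))

triangle: 1!×1!×2!/5! = 2/120
(j±m)!: 1!×1!×0!×3!×0!×3! = 36
prefactor² = (2J+1)×Δ×N² = 12/5
  k=0: +1/(0!×1!×1!×0!×0!×2!) = 1/2
Σ = 1/2  ⇒  CG² = 12/5×1/2² = 3/5
CG = +√(3/5) = +0.774597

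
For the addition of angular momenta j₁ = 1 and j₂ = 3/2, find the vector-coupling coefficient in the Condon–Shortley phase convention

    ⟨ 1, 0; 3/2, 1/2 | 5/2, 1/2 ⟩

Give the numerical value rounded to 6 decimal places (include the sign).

+0.774597  (= +√(3/5))

√[6·0!2!3!/6! · 1!1!2!1!3!2!] = √(12/5)
  +(−1)^0/∏(0,0,1,2,1,1)! = 1/2  (running 1/2)
⟨..|..⟩ = √(12/5)·(1/2) = +0.774597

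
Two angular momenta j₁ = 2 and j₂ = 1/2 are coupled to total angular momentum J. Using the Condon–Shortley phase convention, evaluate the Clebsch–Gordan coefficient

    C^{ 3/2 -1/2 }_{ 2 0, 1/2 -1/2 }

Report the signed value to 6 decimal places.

√[4·1!3!0!/5! · 2!2!0!1!1!2!] = √(8/5)
  +(−1)^0/∏(0,1,2,0,1,0)! = 1/2  (running 1/2)
⟨..|..⟩ = √(8/5)·(1/2) = +0.632456

+0.632456  (= +√(2/5))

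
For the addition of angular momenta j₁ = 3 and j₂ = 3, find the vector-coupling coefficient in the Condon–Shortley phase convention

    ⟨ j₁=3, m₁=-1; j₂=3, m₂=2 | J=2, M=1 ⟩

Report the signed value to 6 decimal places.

triangle: 4!·2!·2!/9! = 96/362880
(j±m)!: 2!·4!·5!·1!·3!·1! = 34560
prefactor² = (2J+1)·Δ·N² = 320/7
  k=3: −1/(3!·1!·1!·2!·1!·0!) = -1/12
  k=4: +1/(4!·0!·0!·1!·2!·1!) = 1/48
Σ = -1/16  ⇒  CG² = 320/7·(-1/16)² = 5/28
CG = −√(5/28) = -0.422577

-0.422577  (= −√(5/28))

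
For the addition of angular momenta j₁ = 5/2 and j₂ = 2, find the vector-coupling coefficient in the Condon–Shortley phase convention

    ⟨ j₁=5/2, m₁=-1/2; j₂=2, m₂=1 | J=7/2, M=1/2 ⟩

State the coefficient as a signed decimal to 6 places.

−√(14/45) ≈ -0.557773

√[8·1!4!3!/9! · 2!3!3!1!4!3!] = √(1152/35)
  +(−1)^0/∏(0,1,3,3,1,0)! = 1/36  (running 1/36)
  +(−1)^1/∏(1,0,2,2,2,1)! = -1/8  (running -7/72)
⟨..|..⟩ = √(1152/35)·(-7/72) = -0.557773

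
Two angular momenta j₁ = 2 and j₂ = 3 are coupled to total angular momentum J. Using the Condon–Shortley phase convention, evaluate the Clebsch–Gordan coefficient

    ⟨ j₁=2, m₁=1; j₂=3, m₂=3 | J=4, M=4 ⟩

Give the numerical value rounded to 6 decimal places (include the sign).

−√(3/5) ≈ -0.774597

√[9·1!3!5!/10! · 3!1!6!0!8!0!] = √(311040)
  +(−1)^1/∏(1,0,0,5,3,0)! = -1/720  (running -1/720)
⟨..|..⟩ = √(311040)·(-1/720) = -0.774597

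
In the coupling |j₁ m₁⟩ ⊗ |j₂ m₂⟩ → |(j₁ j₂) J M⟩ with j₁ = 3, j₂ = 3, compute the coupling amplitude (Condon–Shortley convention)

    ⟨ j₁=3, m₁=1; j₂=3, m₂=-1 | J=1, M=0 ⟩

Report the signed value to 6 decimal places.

√[3·5!1!1!/8! · 4!2!2!4!1!1!] = √(144/7)
  +(−1)^1/∏(1,4,1,1,0,0)! = -1/24  (running -1/24)
  +(−1)^2/∏(2,3,0,0,1,1)! = 1/12  (running 1/24)
⟨..|..⟩ = √(144/7)·(1/24) = +0.188982

+√(1/28) ≈ +0.188982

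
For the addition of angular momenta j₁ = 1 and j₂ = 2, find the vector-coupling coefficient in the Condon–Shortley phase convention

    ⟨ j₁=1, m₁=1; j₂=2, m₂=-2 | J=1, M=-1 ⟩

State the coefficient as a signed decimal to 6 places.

+√(3/5) ≈ +0.774597

j₁+j₂−J=2  J+j₁−j₂=0  J−j₁+j₂=2  j₁+j₂+J+1=5
(j₁±m₁, j₂±m₂, J±M) = (2,0,0,4,0,2)
P² = 48/5
sum k=0..0:
  [0] +1/4 = 1/4
S = 1/4
C² = P²·S² = 3/5 ; C = +0.774597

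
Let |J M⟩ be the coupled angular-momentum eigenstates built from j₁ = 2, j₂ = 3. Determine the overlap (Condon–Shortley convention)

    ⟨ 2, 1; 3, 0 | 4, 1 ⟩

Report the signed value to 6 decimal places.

+0.462910

j₁+j₂−J=1  J+j₁−j₂=3  J−j₁+j₂=5  j₁+j₂+J+1=10
(j₁±m₁, j₂±m₂, J±M) = (3,1,3,3,5,3)
P² = 1944/7
sum k=0..1:
  [0] +1/24 = 1/24
  [1] −1/72 = -1/72
S = 1/36
C² = P²·S² = 3/14 ; C = +0.462910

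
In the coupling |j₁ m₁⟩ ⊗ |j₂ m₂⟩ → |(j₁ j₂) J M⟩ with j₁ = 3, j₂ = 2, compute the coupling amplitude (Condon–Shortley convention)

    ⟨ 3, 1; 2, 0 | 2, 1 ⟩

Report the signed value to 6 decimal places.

−√(1/7) = -0.377964

triangle: 3!*3!*1!/8! = 36/40320
(j±m)!: 4!*2!*2!*2!*3!*1! = 1152
prefactor² = (2J+1)*Δ*N² = 36/7
  k=1: −1/(1!*2!*1!*1!*2!*0!) = -1/4
  k=2: +1/(2!*1!*0!*0!*3!*1!) = 1/12
Σ = -1/6  ⇒  CG² = 36/7*(-1/6)² = 1/7
CG = −√(1/7) = -0.377964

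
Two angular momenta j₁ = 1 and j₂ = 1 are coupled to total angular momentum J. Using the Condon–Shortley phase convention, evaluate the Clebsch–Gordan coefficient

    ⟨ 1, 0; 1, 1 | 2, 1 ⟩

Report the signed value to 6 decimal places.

√[5·0!2!2!/5! · 1!1!2!0!3!1!] = √(2)
  +(−1)^0/∏(0,0,1,2,1,0)! = 1/2  (running 1/2)
⟨..|..⟩ = √(2)·(1/2) = +0.707107

+0.707107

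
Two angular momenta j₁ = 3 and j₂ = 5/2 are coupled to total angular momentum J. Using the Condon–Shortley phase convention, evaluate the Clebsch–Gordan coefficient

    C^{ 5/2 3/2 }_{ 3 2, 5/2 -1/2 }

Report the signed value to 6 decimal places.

j₁+j₂−J=3  J+j₁−j₂=3  J−j₁+j₂=2  j₁+j₂+J+1=9
(j₁±m₁, j₂±m₂, J±M) = (5,1,2,3,4,1)
P² = 288/7
sum k=0..1:
  [0] +1/24 = 1/24
  [1] −1/12 = -1/12
S = -1/24
C² = P²·S² = 1/14 ; C = -0.267261

-0.267261  (= −√(1/14))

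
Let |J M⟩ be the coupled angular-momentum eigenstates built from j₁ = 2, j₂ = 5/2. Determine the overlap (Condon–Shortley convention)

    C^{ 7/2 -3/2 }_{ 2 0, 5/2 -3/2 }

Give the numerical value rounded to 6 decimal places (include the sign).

+0.534522

triangle: 1!·3!·4!/9! = 144/362880
(j±m)!: 2!·2!·1!·4!·2!·5! = 23040
prefactor² = (2J+1)·Δ·N² = 512/7
  k=0: +1/(0!·1!·2!·1!·1!·3!) = 1/12
  k=1: −1/(1!·0!·1!·0!·2!·4!) = -1/48
Σ = 1/16  ⇒  CG² = 512/7·1/16² = 2/7
CG = +√(2/7) = +0.534522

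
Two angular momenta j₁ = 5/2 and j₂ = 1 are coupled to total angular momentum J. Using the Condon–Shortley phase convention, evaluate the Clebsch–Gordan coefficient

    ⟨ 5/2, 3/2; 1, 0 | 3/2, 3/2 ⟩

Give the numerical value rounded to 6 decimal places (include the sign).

√[4·2!3!0!/6! · 4!1!1!1!3!0!] = √(48/5)
  +(−1)^1/∏(1,1,0,0,3,0)! = -1/6  (running -1/6)
⟨..|..⟩ = √(48/5)·(-1/6) = -0.516398

−√(4/15) = -0.516398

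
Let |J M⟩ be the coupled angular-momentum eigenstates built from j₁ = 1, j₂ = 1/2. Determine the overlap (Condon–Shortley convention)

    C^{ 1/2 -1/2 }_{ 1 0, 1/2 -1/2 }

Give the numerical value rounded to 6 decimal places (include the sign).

+√(1/3) ≈ +0.577350

√[2·1!1!0!/3! · 1!1!0!1!0!1!] = √(1/3)
  +(−1)^0/∏(0,1,1,0,0,0)! = 1  (running 1)
⟨..|..⟩ = √(1/3)·(1) = +0.577350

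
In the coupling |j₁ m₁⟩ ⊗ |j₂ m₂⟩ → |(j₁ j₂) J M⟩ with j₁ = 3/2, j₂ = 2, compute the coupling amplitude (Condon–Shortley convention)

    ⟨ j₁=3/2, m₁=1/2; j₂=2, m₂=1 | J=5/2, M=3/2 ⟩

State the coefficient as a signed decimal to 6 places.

triangle: 1!×2!×3!/7! = 12/5040
(j±m)!: 2!×1!×3!×1!×4!×1! = 288
prefactor² = (2J+1)×Δ×N² = 144/35
  k=0: +1/(0!×1!×1!×3!×1!×0!) = 1/6
  k=1: −1/(1!×0!×0!×2!×2!×1!) = -1/4
Σ = -1/12  ⇒  CG² = 144/35×(-1/12)² = 1/35
CG = −√(1/35) = -0.169031

-0.169031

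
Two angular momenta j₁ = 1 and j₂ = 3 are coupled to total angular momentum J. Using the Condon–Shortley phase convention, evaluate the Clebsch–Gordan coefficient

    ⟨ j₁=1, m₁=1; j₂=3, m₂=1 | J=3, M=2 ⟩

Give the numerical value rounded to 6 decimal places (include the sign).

+0.645497

√[7·1!1!5!/8! · 2!0!4!2!5!1!] = √(240)
  +(−1)^0/∏(0,1,0,4,1,1)! = 1/24  (running 1/24)
⟨..|..⟩ = √(240)·(1/24) = +0.645497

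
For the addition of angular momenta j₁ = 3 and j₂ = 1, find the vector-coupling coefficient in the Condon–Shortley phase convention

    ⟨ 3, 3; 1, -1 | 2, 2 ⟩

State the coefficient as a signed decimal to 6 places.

triangle: 2!·4!·0!/7! = 48/5040
(j±m)!: 6!·0!·0!·2!·4!·0! = 34560
prefactor² = (2J+1)·Δ·N² = 11520/7
  k=0: +1/(0!·2!·0!·0!·4!·0!) = 1/48
Σ = 1/48  ⇒  CG² = 11520/7·1/48² = 5/7
CG = +√(5/7) = +0.845154

+0.845154  (= +√(5/7))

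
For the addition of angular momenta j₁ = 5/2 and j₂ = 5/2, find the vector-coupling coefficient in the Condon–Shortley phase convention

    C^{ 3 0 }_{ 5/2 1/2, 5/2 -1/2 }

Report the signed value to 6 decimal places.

√[7·2!3!3!/9! · 3!2!2!3!3!3!] = √(36/5)
  +(−1)^0/∏(0,2,2,2,1,1)! = 1/8  (running 1/8)
  +(−1)^1/∏(1,1,1,1,2,2)! = -1/4  (running -1/8)
  +(−1)^2/∏(2,0,0,0,3,3)! = 1/72  (running -1/9)
⟨..|..⟩ = √(36/5)·(-1/9) = -0.298142

-0.298142  (= −√(4/45))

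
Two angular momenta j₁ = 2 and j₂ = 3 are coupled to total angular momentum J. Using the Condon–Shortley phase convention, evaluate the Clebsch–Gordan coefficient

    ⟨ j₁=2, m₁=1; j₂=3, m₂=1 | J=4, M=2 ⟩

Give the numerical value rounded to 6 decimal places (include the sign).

+0.188982

j₁+j₂−J=1  J+j₁−j₂=3  J−j₁+j₂=5  j₁+j₂+J+1=10
(j₁±m₁, j₂±m₂, J±M) = (3,1,4,2,6,2)
P² = 5184/7
sum k=0..1:
  [0] +1/48 = 1/48
  [1] −1/72 = -1/72
S = 1/144
C² = P²·S² = 1/28 ; C = +0.188982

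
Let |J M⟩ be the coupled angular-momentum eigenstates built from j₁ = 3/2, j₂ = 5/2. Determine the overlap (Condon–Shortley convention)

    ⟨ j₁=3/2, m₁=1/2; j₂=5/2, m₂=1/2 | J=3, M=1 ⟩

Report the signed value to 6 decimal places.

+√(1/60) = +0.129099

√[7·1!2!4!/8! · 2!1!3!2!4!2!] = √(48/5)
  +(−1)^0/∏(0,1,1,3,1,1)! = 1/6  (running 1/6)
  +(−1)^1/∏(1,0,0,2,2,2)! = -1/8  (running 1/24)
⟨..|..⟩ = √(48/5)·(1/24) = +0.129099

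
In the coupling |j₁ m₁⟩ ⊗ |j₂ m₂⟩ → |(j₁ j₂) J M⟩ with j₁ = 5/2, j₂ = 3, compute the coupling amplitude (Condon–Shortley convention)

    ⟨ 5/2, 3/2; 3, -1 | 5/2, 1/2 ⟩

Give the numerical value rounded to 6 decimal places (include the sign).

j₁+j₂−J=3  J+j₁−j₂=2  J−j₁+j₂=3  j₁+j₂+J+1=9
(j₁±m₁, j₂±m₂, J±M) = (4,1,2,4,3,2)
P² = 576/35
sum k=0..1:
  [0] +1/12 = 1/12
  [1] −1/8 = -1/8
S = -1/24
C² = P²·S² = 1/35 ; C = -0.169031

-0.169031  (= −√(1/35))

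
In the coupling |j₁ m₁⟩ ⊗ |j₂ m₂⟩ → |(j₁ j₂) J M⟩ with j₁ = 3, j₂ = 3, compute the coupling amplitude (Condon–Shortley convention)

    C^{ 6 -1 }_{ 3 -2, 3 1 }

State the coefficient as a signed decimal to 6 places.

√[13·0!6!6!/13! · 1!5!4!2!5!7!] = √(41472000/11)
  +(−1)^0/∏(0,0,5,4,1,2)! = 1/5760  (running 1/5760)
⟨..|..⟩ = √(41472000/11)·(1/5760) = +0.337100

+√(5/44) = +0.337100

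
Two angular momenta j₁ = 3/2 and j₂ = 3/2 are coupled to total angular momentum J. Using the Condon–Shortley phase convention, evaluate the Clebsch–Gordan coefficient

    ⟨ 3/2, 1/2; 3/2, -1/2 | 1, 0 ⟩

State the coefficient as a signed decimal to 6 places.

−√(1/20) = -0.223607

√[3·2!1!1!/5! · 2!1!1!2!1!1!] = √(1/5)
  +(−1)^0/∏(0,2,1,1,0,0)! = 1/2  (running 1/2)
  +(−1)^1/∏(1,1,0,0,1,1)! = -1  (running -1/2)
⟨..|..⟩ = √(1/5)·(-1/2) = -0.223607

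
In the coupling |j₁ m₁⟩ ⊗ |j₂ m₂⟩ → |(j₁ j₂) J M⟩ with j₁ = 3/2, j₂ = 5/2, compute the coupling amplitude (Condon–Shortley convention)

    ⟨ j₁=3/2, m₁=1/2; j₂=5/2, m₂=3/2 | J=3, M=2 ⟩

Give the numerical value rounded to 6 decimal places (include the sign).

-0.288675  (= −√(1/12))

j₁+j₂−J=1  J+j₁−j₂=2  J−j₁+j₂=4  j₁+j₂+J+1=8
(j₁±m₁, j₂±m₂, J±M) = (2,1,4,1,5,1)
P² = 48
sum k=0..1:
  [0] +1/24 = 1/24
  [1] −1/12 = -1/12
S = -1/24
C² = P²·S² = 1/12 ; C = -0.288675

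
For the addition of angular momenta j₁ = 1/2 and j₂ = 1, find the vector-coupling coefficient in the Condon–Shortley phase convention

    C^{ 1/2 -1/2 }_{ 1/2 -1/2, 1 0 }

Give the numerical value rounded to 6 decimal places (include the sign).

−√(1/3) ≈ -0.577350

√[2·1!0!1!/3! · 0!1!1!1!0!1!] = √(1/3)
  +(−1)^1/∏(1,0,0,0,0,1)! = -1  (running -1)
⟨..|..⟩ = √(1/3)·(-1) = -0.577350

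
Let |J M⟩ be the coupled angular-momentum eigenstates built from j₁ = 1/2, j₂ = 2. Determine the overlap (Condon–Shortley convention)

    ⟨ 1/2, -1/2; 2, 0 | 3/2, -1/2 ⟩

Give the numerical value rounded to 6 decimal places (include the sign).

triangle: 1!×0!×3!/5! = 6/120
(j±m)!: 0!×1!×2!×2!×1!×2! = 8
prefactor² = (2J+1)×Δ×N² = 8/5
  k=1: −1/(1!×0!×0!×1!×0!×2!) = -1/2
Σ = -1/2  ⇒  CG² = 8/5×(-1/2)² = 2/5
CG = −√(2/5) = -0.632456

-0.632456  (= −√(2/5))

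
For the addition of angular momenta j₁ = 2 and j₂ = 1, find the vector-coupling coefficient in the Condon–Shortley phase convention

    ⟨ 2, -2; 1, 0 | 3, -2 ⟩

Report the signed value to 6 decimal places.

+0.577350

triangle: 0!*4!*2!/7! = 48/5040
(j±m)!: 0!*4!*1!*1!*1!*5! = 2880
prefactor² = (2J+1)*Δ*N² = 192
  k=0: +1/(0!*0!*4!*1!*0!*1!) = 1/24
Σ = 1/24  ⇒  CG² = 192*1/24² = 1/3
CG = +√(1/3) = +0.577350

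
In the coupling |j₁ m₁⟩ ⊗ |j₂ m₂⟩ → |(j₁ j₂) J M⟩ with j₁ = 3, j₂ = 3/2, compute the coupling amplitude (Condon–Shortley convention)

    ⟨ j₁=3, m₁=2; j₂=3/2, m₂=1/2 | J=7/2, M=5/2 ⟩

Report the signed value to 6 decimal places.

+0.377964

√[8·1!5!2!/9! · 5!1!2!1!6!1!] = √(6400/7)
  +(−1)^0/∏(0,1,1,2,4,0)! = 1/48  (running 1/48)
  +(−1)^1/∏(1,0,0,1,5,1)! = -1/120  (running 1/80)
⟨..|..⟩ = √(6400/7)·(1/80) = +0.377964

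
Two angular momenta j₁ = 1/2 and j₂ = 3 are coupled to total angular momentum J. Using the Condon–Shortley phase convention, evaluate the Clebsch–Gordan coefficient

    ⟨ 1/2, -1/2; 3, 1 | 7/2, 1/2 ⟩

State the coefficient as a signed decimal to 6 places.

triangle: 0!*1!*6!/8! = 720/40320
(j±m)!: 0!*1!*4!*2!*4!*3! = 6912
prefactor² = (2J+1)*Δ*N² = 6912/7
  k=0: +1/(0!*0!*1!*4!*0!*2!) = 1/48
Σ = 1/48  ⇒  CG² = 6912/7*1/48² = 3/7
CG = +√(3/7) = +0.654654

+0.654654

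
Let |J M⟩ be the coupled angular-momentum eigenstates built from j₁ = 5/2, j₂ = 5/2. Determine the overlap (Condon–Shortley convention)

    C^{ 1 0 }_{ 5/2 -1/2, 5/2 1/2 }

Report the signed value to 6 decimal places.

+0.119523

√[3·4!1!1!/7! · 2!3!3!2!1!1!] = √(72/35)
  +(−1)^2/∏(2,2,1,1,0,0)! = 1/4  (running 1/4)
  +(−1)^3/∏(3,1,0,0,1,1)! = -1/6  (running 1/12)
⟨..|..⟩ = √(72/35)·(1/12) = +0.119523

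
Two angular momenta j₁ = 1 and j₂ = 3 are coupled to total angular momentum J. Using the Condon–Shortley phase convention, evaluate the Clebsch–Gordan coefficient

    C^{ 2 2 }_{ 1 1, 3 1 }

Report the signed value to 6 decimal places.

triangle: 2!*0!*4!/7! = 48/5040
(j±m)!: 2!*0!*4!*2!*4!*0! = 2304
prefactor² = (2J+1)*Δ*N² = 768/7
  k=0: +1/(0!*2!*0!*4!*0!*0!) = 1/48
Σ = 1/48  ⇒  CG² = 768/7*1/48² = 1/21
CG = +√(1/21) = +0.218218

+√(1/21) = +0.218218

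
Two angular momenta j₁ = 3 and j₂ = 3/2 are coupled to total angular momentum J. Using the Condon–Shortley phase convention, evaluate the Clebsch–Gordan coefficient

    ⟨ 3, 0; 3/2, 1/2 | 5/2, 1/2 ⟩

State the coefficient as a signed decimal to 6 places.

−√(6/35) = -0.414039

triangle: 2!×4!×1!/8! = 48/40320
(j±m)!: 3!×3!×2!×1!×3!×2! = 864
prefactor² = (2J+1)×Δ×N² = 216/35
  k=1: −1/(1!×1!×2!×1!×2!×0!) = -1/4
  k=2: +1/(2!×0!×1!×0!×3!×1!) = 1/12
Σ = -1/6  ⇒  CG² = 216/35×(-1/6)² = 6/35
CG = −√(6/35) = -0.414039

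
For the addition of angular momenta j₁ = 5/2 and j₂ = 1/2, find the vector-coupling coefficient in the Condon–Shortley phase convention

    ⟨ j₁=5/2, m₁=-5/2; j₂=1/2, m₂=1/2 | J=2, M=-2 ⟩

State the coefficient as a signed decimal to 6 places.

triangle: 1!×4!×0!/6! = 24/720
(j±m)!: 0!×5!×1!×0!×0!×4! = 2880
prefactor² = (2J+1)×Δ×N² = 480
  k=1: −1/(1!×0!×4!×0!×0!×0!) = -1/24
Σ = -1/24  ⇒  CG² = 480×(-1/24)² = 5/6
CG = −√(5/6) = -0.912871

−√(5/6) = -0.912871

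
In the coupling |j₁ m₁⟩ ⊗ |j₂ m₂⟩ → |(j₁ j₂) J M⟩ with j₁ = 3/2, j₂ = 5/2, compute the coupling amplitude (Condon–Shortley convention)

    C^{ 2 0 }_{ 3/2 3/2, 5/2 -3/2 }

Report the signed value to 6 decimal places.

+√(3/7) ≈ +0.654654

√[5·2!1!3!/7! · 3!0!1!4!2!2!] = √(48/7)
  +(−1)^0/∏(0,2,0,1,1,2)! = 1/4  (running 1/4)
⟨..|..⟩ = √(48/7)·(1/4) = +0.654654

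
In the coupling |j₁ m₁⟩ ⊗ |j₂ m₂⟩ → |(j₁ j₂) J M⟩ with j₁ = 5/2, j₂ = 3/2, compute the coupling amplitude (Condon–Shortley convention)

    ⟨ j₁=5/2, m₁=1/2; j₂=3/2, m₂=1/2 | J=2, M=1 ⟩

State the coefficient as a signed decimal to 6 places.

√[5·2!3!1!/7! · 3!2!2!1!3!1!] = √(12/7)
  +(−1)^1/∏(1,1,1,1,2,0)! = -1/2  (running -1/2)
  +(−1)^2/∏(2,0,0,0,3,1)! = 1/12  (running -5/12)
⟨..|..⟩ = √(12/7)·(-5/12) = -0.545545

−√(25/84) = -0.545545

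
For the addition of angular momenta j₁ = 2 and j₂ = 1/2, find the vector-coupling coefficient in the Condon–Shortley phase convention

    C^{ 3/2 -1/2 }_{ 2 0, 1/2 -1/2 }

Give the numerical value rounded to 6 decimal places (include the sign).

j₁+j₂−J=1  J+j₁−j₂=3  J−j₁+j₂=0  j₁+j₂+J+1=5
(j₁±m₁, j₂±m₂, J±M) = (2,2,0,1,1,2)
P² = 8/5
sum k=0..0:
  [0] +1/2 = 1/2
S = 1/2
C² = P²·S² = 2/5 ; C = +0.632456

+√(2/5) ≈ +0.632456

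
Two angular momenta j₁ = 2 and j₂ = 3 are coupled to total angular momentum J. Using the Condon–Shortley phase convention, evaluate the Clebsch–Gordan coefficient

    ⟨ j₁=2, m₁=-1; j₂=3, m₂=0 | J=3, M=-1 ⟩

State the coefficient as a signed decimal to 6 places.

-0.182574

j₁+j₂−J=2  J+j₁−j₂=2  J−j₁+j₂=4  j₁+j₂+J+1=9
(j₁±m₁, j₂±m₂, J±M) = (1,3,3,3,2,4)
P² = 96/5
sum k=1..2:
  [1] −1/8 = -1/8
  [2] +1/12 = 1/12
S = -1/24
C² = P²·S² = 1/30 ; C = -0.182574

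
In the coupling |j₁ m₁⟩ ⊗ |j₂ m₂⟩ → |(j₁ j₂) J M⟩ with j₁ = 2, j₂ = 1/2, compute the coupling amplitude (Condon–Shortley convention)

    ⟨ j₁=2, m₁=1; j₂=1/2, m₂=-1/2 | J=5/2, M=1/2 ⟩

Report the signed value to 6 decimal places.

j₁+j₂−J=0  J+j₁−j₂=4  J−j₁+j₂=1  j₁+j₂+J+1=6
(j₁±m₁, j₂±m₂, J±M) = (3,1,0,1,3,2)
P² = 72/5
sum k=0..0:
  [0] +1/6 = 1/6
S = 1/6
C² = P²·S² = 2/5 ; C = +0.632456

+√(2/5) ≈ +0.632456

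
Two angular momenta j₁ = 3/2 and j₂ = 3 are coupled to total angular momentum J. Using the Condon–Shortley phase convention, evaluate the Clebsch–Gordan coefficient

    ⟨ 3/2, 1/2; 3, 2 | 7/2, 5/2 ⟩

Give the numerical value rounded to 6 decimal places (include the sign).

j₁+j₂−J=1  J+j₁−j₂=2  J−j₁+j₂=5  j₁+j₂+J+1=9
(j₁±m₁, j₂±m₂, J±M) = (2,1,5,1,6,1)
P² = 6400/7
sum k=0..1:
  [0] +1/120 = 1/120
  [1] −1/48 = -1/48
S = -1/80
C² = P²·S² = 1/7 ; C = -0.377964

-0.377964  (= −√(1/7))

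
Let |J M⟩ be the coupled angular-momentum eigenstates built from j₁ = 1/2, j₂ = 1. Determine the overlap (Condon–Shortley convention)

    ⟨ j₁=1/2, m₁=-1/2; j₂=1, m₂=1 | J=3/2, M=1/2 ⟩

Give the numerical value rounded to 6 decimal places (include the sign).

+0.577350

j₁+j₂−J=0  J+j₁−j₂=1  J−j₁+j₂=2  j₁+j₂+J+1=4
(j₁±m₁, j₂±m₂, J±M) = (0,1,2,0,2,1)
P² = 4/3
sum k=0..0:
  [0] +1/2 = 1/2
S = 1/2
C² = P²·S² = 1/3 ; C = +0.577350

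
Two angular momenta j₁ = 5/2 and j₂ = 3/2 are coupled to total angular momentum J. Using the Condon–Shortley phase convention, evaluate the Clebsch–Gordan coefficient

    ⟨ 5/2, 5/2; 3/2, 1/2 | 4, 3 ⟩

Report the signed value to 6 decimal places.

+√(3/8) = +0.612372

√[9·0!5!3!/9! · 5!0!2!1!7!1!] = √(21600)
  +(−1)^0/∏(0,0,0,2,5,1)! = 1/240  (running 1/240)
⟨..|..⟩ = √(21600)·(1/240) = +0.612372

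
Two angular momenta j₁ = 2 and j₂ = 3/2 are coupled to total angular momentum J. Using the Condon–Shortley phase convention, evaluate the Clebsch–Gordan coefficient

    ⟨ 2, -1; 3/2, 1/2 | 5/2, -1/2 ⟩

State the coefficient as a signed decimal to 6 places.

-0.597614

j₁+j₂−J=1  J+j₁−j₂=3  J−j₁+j₂=2  j₁+j₂+J+1=7
(j₁±m₁, j₂±m₂, J±M) = (1,3,2,1,2,3)
P² = 72/35
sum k=0..1:
  [0] +1/12 = 1/12
  [1] −1/2 = -1/2
S = -5/12
C² = P²·S² = 5/14 ; C = -0.597614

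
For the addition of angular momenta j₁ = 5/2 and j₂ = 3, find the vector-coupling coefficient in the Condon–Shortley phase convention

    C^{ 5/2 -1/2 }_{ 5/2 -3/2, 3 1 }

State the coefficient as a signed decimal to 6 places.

+√(1/35) = +0.169031

j₁+j₂−J=3  J+j₁−j₂=2  J−j₁+j₂=3  j₁+j₂+J+1=9
(j₁±m₁, j₂±m₂, J±M) = (1,4,4,2,2,3)
P² = 576/35
sum k=2..3:
  [2] +1/8 = 1/8
  [3] −1/12 = -1/12
S = 1/24
C² = P²·S² = 1/35 ; C = +0.169031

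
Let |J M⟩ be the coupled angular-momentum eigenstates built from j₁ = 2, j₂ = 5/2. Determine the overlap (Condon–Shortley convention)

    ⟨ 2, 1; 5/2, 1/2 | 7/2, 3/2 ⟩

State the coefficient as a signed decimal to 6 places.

j₁+j₂−J=1  J+j₁−j₂=3  J−j₁+j₂=4  j₁+j₂+J+1=9
(j₁±m₁, j₂±m₂, J±M) = (3,1,3,2,5,2)
P² = 384/7
sum k=0..1:
  [0] +1/12 = 1/12
  [1] −1/24 = -1/24
S = 1/24
C² = P²·S² = 2/21 ; C = +0.308607

+0.308607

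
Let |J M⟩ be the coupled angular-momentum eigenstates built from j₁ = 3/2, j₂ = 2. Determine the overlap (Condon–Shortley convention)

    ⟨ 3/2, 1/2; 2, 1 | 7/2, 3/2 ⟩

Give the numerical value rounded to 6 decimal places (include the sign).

+√(4/7) = +0.755929

√[8·0!3!4!/8! · 2!1!3!1!5!2!] = √(576/7)
  +(−1)^0/∏(0,0,1,3,2,1)! = 1/12  (running 1/12)
⟨..|..⟩ = √(576/7)·(1/12) = +0.755929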